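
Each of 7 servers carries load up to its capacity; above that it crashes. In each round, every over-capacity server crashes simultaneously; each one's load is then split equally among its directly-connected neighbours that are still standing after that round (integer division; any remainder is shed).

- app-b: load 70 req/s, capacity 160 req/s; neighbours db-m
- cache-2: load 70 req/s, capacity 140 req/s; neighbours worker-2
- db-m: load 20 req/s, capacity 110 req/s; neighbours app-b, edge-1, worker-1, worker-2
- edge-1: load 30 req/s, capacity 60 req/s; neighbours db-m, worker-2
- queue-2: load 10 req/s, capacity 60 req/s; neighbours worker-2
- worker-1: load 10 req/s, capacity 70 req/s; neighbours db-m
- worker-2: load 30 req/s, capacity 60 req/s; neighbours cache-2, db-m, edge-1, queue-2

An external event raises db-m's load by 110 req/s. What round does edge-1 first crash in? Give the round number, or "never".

Round 1 — db-m at 130 > 110. db-m crashes.
  db-m sheds 130 req/s to app-b, edge-1, worker-1, worker-2: 32 each (2 lost).
    app-b: 70+32 = 102 ≤ 160
    edge-1: 30+32 = 62 > 60
    worker-1: 10+32 = 42 ≤ 70
    worker-2: 30+32 = 62 > 60
Round 2 — edge-1, worker-2 crash.
  edge-1 sheds 62 req/s: no online neighbours, lost.
  worker-2 sheds 62 req/s to cache-2, queue-2: 31 each.
    cache-2: 70+31 = 101 ≤ 140
    queue-2: 10+31 = 41 ≤ 60
No further crashes.

2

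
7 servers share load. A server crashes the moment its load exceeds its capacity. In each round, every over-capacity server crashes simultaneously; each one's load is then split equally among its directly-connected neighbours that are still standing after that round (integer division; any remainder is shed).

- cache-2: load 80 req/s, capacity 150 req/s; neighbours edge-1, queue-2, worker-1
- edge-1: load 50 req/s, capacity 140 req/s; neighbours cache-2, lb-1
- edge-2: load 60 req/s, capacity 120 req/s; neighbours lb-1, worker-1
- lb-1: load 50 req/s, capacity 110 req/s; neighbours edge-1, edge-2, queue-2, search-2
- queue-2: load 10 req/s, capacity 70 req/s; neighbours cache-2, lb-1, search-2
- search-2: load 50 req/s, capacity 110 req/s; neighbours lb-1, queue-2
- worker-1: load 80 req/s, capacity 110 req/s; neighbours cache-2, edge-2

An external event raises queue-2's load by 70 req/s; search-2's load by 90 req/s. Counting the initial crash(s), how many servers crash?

Round 1 — queue-2 at 80 > 70; search-2 at 140 > 110. queue-2, search-2 crash.
  queue-2 sheds 80 req/s to cache-2, lb-1: 40 each.
    cache-2: 80+40 = 120 ≤ 150
    lb-1: 50+40 = 90 ≤ 110
  search-2 sheds 140 req/s to lb-1: 140 each.
    lb-1: 90+140 = 230 > 110
Round 2 — lb-1 crashes.
  lb-1 sheds 230 req/s to edge-1, edge-2: 115 each.
    edge-1: 50+115 = 165 > 140
    edge-2: 60+115 = 175 > 120
Round 3 — edge-1, edge-2 crash.
  edge-1 sheds 165 req/s to cache-2: 165 each.
    cache-2: 120+165 = 285 > 150
  edge-2 sheds 175 req/s to worker-1: 175 each.
    worker-1: 80+175 = 255 > 110
Round 4 — cache-2, worker-1 crash.
  cache-2 sheds 285 req/s: no online neighbours, lost.
  worker-1 sheds 255 req/s: no online neighbours, lost.
No further crashes.

7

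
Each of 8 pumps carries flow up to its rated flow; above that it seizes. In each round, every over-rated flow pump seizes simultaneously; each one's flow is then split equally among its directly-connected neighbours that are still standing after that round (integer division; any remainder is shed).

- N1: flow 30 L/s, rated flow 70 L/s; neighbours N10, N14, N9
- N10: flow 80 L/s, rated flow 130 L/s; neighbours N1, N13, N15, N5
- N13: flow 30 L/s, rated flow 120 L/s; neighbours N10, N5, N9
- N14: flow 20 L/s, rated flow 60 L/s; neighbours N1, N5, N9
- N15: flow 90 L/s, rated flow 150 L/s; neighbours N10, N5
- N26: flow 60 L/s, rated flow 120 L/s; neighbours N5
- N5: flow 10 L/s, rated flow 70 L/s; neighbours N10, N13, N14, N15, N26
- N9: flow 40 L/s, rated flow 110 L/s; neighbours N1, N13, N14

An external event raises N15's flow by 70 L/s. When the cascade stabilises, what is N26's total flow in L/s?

Round 1 — N15 at 160 > 150. N15 seizes.
  N15 sheds 160 L/s to N10, N5: 80 each.
    N10: 80+80 = 160 > 130
    N5: 10+80 = 90 > 70
Round 2 — N10, N5 seize.
  N10 sheds 160 L/s to N1, N13: 80 each.
    N1: 30+80 = 110 > 70
    N13: 30+80 = 110 ≤ 120
  N5 sheds 90 L/s to N13, N14, N26: 30 each.
    N13: 110+30 = 140 > 120
    N14: 20+30 = 50 ≤ 60
    N26: 60+30 = 90 ≤ 120
Round 3 — N1, N13 seize.
  N1 sheds 110 L/s to N14, N9: 55 each.
    N14: 50+55 = 105 > 60
    N9: 40+55 = 95 ≤ 110
  N13 sheds 140 L/s to N9: 140 each.
    N9: 95+140 = 235 > 110
Round 4 — N14, N9 seize.
  N14 sheds 105 L/s: no online neighbours, lost.
  N9 sheds 235 L/s: no online neighbours, lost.
No further seizures.

90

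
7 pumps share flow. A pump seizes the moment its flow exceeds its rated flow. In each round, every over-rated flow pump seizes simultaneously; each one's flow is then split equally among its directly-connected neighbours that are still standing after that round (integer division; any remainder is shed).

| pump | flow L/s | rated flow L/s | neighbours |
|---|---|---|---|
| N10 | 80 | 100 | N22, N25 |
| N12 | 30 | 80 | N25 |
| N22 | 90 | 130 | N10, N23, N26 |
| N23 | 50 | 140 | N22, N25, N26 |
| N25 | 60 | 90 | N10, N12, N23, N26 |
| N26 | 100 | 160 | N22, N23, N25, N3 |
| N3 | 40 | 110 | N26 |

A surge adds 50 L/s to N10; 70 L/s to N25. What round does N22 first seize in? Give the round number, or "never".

2

Round 1 — N10 at 130 > 100; N25 at 130 > 90. N10, N25 seize.
  N10 sheds 130 L/s to N22: 130 each.
    N22: 90+130 = 220 > 130
  N25 sheds 130 L/s to N12, N23, N26: 43 each (1 lost).
    N12: 30+43 = 73 ≤ 80
    N23: 50+43 = 93 ≤ 140
    N26: 100+43 = 143 ≤ 160
Round 2 — N22 seizes.
  N22 sheds 220 L/s to N23, N26: 110 each.
    N23: 93+110 = 203 > 140
    N26: 143+110 = 253 > 160
Round 3 — N23, N26 seize.
  N23 sheds 203 L/s: no online neighbours, lost.
  N26 sheds 253 L/s to N3: 253 each.
    N3: 40+253 = 293 > 110
Round 4 — N3 seizes.
  N3 sheds 293 L/s: no online neighbours, lost.
No further seizures.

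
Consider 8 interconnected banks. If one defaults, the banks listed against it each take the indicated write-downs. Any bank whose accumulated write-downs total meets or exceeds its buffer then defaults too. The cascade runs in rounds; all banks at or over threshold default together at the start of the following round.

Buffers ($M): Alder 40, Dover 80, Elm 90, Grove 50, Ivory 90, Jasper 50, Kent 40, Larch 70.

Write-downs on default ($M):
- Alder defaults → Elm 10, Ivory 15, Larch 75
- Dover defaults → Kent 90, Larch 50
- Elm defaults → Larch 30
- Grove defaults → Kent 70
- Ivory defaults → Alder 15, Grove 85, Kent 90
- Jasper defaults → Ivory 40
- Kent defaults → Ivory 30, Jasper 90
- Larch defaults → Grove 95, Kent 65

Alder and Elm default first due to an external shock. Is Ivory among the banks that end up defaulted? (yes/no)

no

Round 1 — Alder, Elm default (initial).
  Ivory: +15 → 15 < 90
  Larch: +75+30 → 105 ≥ 70
Round 2 — Larch defaults.
  Grove: +95 → 95 ≥ 50
  Kent: +65 → 65 ≥ 40
Round 3 — Grove, Kent default.
  Ivory: +30 → 45 < 90
  Jasper: +90 → 90 ≥ 50
Round 4 — Jasper defaults.
  Ivory: +40 → 85 < 90
No further defaults.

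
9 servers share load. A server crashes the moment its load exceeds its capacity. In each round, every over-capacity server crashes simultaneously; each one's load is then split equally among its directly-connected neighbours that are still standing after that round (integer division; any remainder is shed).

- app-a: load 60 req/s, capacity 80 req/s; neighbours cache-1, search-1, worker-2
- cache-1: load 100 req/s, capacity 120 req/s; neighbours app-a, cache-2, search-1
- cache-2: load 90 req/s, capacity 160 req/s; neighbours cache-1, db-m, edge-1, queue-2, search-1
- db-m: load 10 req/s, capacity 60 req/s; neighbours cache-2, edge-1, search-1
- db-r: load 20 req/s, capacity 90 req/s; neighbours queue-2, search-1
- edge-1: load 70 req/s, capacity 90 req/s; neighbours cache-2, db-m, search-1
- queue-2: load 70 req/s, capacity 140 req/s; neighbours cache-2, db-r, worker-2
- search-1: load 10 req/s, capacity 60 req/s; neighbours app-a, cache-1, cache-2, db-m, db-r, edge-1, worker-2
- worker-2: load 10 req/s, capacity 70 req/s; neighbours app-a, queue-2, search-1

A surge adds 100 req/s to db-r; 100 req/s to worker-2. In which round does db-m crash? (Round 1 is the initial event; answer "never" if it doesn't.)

Round 1 — db-r at 120 > 90; worker-2 at 110 > 70. db-r, worker-2 crash.
  db-r sheds 120 req/s to queue-2, search-1: 60 each.
    queue-2: 70+60 = 130 ≤ 140
    search-1: 10+60 = 70 > 60
  worker-2 sheds 110 req/s to app-a, queue-2, search-1: 36 each (2 lost).
    app-a: 60+36 = 96 > 80
    queue-2: 130+36 = 166 > 140
    search-1: 70+36 = 106 > 60
Round 2 — app-a, queue-2, search-1 crash.
  app-a sheds 96 req/s to cache-1: 96 each.
    cache-1: 100+96 = 196 > 120
  queue-2 sheds 166 req/s to cache-2: 166 each.
    cache-2: 90+166 = 256 > 160
  search-1 sheds 106 req/s to cache-1, cache-2, db-m, edge-1: 26 each (2 lost).
    cache-1: 196+26 = 222 > 120
    cache-2: 256+26 = 282 > 160
    db-m: 10+26 = 36 ≤ 60
    edge-1: 70+26 = 96 > 90
Round 3 — cache-1, cache-2, edge-1 crash.
  cache-1 sheds 222 req/s: no online neighbours, lost.
  cache-2 sheds 282 req/s to db-m: 282 each.
    db-m: 36+282 = 318 > 60
  edge-1 sheds 96 req/s to db-m: 96 each.
    db-m: 318+96 = 414 > 60
Round 4 — db-m crashes.
  db-m sheds 414 req/s: no online neighbours, lost.
No further crashes.

4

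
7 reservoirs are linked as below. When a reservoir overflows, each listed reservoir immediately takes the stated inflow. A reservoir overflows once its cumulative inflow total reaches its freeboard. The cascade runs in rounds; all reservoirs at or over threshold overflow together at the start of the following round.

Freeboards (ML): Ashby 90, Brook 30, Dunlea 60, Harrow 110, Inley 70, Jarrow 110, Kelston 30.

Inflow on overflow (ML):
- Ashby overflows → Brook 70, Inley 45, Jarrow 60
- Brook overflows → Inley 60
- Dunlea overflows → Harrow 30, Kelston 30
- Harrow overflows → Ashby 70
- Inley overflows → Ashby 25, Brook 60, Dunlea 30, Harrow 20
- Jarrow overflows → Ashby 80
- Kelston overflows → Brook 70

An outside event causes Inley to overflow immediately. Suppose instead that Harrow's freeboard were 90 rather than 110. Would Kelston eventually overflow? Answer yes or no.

With Harrow's freeboard at 90:
Round 1 — Inley overflows (initial).
  Ashby: +25 → 25 < 90
  Brook: +60 → 60 ≥ 30
  Dunlea: +30 → 30 < 60
  Harrow: +20 → 20 < 90
Round 2 — Brook overflows.
No further overflows.

no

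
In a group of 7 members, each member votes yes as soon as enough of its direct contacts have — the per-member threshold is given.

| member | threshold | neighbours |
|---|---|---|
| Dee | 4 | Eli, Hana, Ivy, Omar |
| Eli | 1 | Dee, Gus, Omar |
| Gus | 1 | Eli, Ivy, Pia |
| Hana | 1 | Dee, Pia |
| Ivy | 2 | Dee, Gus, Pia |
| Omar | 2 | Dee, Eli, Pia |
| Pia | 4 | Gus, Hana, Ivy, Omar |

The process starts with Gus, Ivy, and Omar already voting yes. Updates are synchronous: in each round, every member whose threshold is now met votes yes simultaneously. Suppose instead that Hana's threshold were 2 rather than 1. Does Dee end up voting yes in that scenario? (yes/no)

no

With Hana's threshold at 2:
Round 1 — Gus, Ivy, Omar vote yes (initial).
Round 2 — checking thresholds:
  Dee: 2 of 4 neighbours < 4, below threshold.
  Eli: 2 of 3 neighbours ≥ 1, votes yes.
  Pia: 3 of 4 neighbours < 4, below threshold.
Round 3 — no new yes votes; cascade stops.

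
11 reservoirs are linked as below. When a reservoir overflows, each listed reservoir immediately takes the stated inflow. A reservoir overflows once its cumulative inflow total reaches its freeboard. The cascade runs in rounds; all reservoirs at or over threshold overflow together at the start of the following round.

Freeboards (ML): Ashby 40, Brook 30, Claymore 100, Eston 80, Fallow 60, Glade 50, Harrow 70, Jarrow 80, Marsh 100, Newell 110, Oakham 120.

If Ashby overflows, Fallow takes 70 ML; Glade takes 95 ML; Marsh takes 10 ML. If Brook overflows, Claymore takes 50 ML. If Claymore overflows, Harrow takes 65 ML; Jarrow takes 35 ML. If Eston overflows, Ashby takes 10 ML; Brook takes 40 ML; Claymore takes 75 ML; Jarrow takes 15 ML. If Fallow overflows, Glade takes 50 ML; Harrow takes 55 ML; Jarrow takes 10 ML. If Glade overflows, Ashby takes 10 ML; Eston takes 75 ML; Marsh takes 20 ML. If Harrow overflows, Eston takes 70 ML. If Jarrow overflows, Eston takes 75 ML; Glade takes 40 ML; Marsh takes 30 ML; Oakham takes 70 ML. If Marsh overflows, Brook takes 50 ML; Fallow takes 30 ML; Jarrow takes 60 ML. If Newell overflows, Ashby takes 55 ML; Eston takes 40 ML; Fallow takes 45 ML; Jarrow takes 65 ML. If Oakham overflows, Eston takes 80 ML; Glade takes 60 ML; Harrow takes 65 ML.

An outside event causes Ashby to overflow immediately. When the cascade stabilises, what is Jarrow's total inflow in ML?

Round 1 — Ashby overflows (initial).
  Fallow: +70 → 70 ≥ 60
  Glade: +95 → 95 ≥ 50
  Marsh: +10 → 10 < 100
Round 2 — Fallow, Glade overflow.
  Eston: +75 → 75 < 80
  Harrow: +55 → 55 < 70
  Jarrow: +10 → 10 < 80
  Marsh: +20 → 30 < 100
No further overflows.

10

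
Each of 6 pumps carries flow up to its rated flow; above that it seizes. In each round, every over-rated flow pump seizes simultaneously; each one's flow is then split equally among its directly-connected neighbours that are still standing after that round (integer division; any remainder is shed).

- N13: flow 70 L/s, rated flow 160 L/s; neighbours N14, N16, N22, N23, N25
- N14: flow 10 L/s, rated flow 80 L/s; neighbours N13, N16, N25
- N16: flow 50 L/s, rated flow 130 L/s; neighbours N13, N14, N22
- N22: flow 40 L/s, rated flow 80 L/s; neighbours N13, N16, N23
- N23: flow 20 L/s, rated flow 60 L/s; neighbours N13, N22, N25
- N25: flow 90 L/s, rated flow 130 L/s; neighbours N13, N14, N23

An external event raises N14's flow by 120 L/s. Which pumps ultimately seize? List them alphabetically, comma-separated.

Round 1 — N14 at 130 > 80. N14 seizes.
  N14 sheds 130 L/s to N13, N16, N25: 43 each (1 lost).
    N13: 70+43 = 113 ≤ 160
    N16: 50+43 = 93 ≤ 130
    N25: 90+43 = 133 > 130
Round 2 — N25 seizes.
  N25 sheds 133 L/s to N13, N23: 66 each (1 lost).
    N13: 113+66 = 179 > 160
    N23: 20+66 = 86 > 60
Round 3 — N13, N23 seize.
  N13 sheds 179 L/s to N16, N22: 89 each (1 lost).
    N16: 93+89 = 182 > 130
    N22: 40+89 = 129 > 80
  N23 sheds 86 L/s to N22: 86 each.
    N22: 129+86 = 215 > 80
Round 4 — N16, N22 seize.
  N16 sheds 182 L/s: no online neighbours, lost.
  N22 sheds 215 L/s: no online neighbours, lost.
No further seizures.

N13, N14, N16, N22, N23, N25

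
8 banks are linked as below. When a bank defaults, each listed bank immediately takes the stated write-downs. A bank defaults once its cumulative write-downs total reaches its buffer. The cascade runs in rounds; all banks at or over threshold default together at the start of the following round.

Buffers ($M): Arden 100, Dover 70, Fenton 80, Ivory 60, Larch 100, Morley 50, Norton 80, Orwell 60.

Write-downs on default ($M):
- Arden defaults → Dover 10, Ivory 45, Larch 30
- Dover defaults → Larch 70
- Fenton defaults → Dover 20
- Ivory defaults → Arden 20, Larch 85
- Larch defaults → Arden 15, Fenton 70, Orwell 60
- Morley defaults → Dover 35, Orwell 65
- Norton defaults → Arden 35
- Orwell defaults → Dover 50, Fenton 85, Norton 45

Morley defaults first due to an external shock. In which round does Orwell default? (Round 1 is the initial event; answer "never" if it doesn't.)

Round 1 — Morley defaults (initial).
  Dover: +35 → 35 < 70
  Orwell: +65 → 65 ≥ 60
Round 2 — Orwell defaults.
  Dover: +50 → 85 ≥ 70
  Fenton: +85 → 85 ≥ 80
  Norton: +45 → 45 < 80
Round 3 — Dover, Fenton default.
  Larch: +70 → 70 < 100
No further defaults.

2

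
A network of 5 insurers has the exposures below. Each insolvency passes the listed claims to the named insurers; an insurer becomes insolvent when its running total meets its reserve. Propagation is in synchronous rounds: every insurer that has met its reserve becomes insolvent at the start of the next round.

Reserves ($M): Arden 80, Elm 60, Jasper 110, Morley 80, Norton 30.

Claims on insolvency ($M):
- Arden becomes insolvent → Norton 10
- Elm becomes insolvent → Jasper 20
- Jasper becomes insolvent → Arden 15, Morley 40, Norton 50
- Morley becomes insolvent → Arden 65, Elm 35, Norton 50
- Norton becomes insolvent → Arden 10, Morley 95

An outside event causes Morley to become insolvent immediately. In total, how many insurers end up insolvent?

2

Round 1 — Morley becomes insolvent (initial).
  Arden: +65 → 65 < 80
  Elm: +35 → 35 < 60
  Norton: +50 → 50 ≥ 30
Round 2 — Norton becomes insolvent.
  Arden: +10 → 75 < 80
No further insolvencies.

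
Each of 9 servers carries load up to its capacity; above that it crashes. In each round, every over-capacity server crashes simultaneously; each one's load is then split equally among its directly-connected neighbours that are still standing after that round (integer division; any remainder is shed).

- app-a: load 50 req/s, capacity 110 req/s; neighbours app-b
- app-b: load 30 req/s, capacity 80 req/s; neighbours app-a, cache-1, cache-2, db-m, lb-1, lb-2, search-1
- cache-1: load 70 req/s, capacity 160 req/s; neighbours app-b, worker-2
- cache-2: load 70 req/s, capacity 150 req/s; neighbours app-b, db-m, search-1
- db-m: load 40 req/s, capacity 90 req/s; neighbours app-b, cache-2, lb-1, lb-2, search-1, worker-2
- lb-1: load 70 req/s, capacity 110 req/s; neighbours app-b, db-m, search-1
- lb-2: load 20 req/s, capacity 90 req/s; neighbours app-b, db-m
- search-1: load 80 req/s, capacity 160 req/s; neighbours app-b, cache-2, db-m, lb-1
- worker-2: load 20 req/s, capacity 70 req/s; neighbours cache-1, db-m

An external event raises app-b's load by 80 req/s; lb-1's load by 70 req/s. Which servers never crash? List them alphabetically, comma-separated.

Round 1 — app-b at 110 > 80; lb-1 at 140 > 110. app-b, lb-1 crash.
  app-b sheds 110 req/s to app-a, cache-1, cache-2, db-m, lb-2, search-1: 18 each (2 lost).
    app-a: 50+18 = 68 ≤ 110
    cache-1: 70+18 = 88 ≤ 160
    cache-2: 70+18 = 88 ≤ 150
    db-m: 40+18 = 58 ≤ 90
    lb-2: 20+18 = 38 ≤ 90
    search-1: 80+18 = 98 ≤ 160
  lb-1 sheds 140 req/s to db-m, search-1: 70 each.
    db-m: 58+70 = 128 > 90
    search-1: 98+70 = 168 > 160
Round 2 — db-m, search-1 crash.
  db-m sheds 128 req/s to cache-2, lb-2, worker-2: 42 each (2 lost).
    cache-2: 88+42 = 130 ≤ 150
    lb-2: 38+42 = 80 ≤ 90
    worker-2: 20+42 = 62 ≤ 70
  search-1 sheds 168 req/s to cache-2: 168 each.
    cache-2: 130+168 = 298 > 150
Round 3 — cache-2 crashes.
  cache-2 sheds 298 req/s: no online neighbours, lost.
No further crashes.

app-a, cache-1, lb-2, worker-2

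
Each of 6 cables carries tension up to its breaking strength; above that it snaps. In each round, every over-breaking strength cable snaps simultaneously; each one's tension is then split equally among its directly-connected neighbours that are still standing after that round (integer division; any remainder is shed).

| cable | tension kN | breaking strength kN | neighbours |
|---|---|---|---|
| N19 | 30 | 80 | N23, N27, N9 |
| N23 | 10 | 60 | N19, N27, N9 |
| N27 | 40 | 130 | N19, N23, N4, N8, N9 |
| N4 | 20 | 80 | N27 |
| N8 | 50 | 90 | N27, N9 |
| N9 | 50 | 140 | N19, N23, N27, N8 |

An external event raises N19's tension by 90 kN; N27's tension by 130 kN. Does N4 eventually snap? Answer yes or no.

Round 1 — N19 at 120 > 80; N27 at 170 > 130. N19, N27 snap.
  N19 sheds 120 kN to N23, N9: 60 each.
    N23: 10+60 = 70 > 60
    N9: 50+60 = 110 ≤ 140
  N27 sheds 170 kN to N23, N4, N8, N9: 42 each (2 lost).
    N23: 70+42 = 112 > 60
    N4: 20+42 = 62 ≤ 80
    N8: 50+42 = 92 > 90
    N9: 110+42 = 152 > 140
Round 2 — N23, N8, N9 snap.
  N23 sheds 112 kN: no online neighbours, lost.
  N8 sheds 92 kN: no online neighbours, lost.
  N9 sheds 152 kN: no online neighbours, lost.
No further breaks.

no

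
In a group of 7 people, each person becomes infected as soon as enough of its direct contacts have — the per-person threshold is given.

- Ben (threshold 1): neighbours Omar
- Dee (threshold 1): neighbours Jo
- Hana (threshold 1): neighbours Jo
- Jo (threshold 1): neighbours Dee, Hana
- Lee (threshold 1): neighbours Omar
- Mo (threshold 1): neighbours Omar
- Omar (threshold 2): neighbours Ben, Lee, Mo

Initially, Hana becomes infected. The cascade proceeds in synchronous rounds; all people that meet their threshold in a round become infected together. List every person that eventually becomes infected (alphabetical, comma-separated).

Round 1 — Hana becomes infected (initial).
Round 2 — checking thresholds:
  Jo: 1 of 2 neighbours ≥ 1, becomes infected.
Round 3 — checking thresholds:
  Dee: 1 of 1 neighbours ≥ 1, becomes infected.
Round 4 — no new infections; cascade stops.

Dee, Hana, Jo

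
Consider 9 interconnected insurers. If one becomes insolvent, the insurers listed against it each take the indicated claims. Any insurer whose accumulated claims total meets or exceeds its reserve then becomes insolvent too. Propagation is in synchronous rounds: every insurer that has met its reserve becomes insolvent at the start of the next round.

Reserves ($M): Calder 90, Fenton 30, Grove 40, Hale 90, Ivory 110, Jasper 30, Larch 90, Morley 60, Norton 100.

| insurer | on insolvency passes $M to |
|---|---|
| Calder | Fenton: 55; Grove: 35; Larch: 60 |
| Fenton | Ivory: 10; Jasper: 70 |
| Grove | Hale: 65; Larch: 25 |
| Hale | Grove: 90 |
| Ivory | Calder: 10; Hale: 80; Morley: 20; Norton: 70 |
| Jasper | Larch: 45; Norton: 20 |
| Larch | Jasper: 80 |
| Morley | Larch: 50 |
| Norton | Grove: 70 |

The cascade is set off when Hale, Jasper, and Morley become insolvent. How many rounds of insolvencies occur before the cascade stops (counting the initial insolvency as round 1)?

2

Round 1 — Hale, Jasper, Morley become insolvent (initial).
  Grove: +90 → 90 ≥ 40
  Larch: +45+50 → 95 ≥ 90
  Norton: +20 → 20 < 100
Round 2 — Grove, Larch become insolvent.
No further insolvencies.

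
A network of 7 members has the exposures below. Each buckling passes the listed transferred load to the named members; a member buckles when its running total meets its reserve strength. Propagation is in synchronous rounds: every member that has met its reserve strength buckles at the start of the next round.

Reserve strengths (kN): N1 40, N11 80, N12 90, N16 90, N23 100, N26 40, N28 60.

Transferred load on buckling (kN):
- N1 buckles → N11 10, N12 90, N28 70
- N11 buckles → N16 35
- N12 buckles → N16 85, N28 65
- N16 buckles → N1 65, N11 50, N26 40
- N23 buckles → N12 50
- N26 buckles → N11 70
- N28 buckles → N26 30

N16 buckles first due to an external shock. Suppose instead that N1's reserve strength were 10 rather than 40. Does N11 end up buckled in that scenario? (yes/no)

With N1's reserve strength at 10:
Round 1 — N16 buckles (initial).
  N1: +65 → 65 ≥ 10
  N11: +50 → 50 < 80
  N26: +40 → 40 ≥ 40
Round 2 — N1, N26 buckle.
  N11: +10+70 → 130 ≥ 80
  N12: +90 → 90 ≥ 90
  N28: +70 → 70 ≥ 60
Round 3 — N11, N12, N28 buckle.
No further bucklings.

yes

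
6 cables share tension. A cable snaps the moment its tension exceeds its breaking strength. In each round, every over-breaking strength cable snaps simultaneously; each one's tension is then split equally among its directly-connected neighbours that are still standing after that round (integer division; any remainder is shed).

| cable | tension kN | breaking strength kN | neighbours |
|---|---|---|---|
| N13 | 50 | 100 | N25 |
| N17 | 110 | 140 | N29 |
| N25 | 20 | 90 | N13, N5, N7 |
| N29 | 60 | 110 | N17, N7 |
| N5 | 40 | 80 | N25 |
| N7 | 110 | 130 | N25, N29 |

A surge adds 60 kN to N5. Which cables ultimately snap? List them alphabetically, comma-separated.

N13, N17, N25, N29, N5, N7

Round 1 — N5 at 100 > 80. N5 snaps.
  N5 sheds 100 kN to N25: 100 each.
    N25: 20+100 = 120 > 90
Round 2 — N25 snaps.
  N25 sheds 120 kN to N13, N7: 60 each.
    N13: 50+60 = 110 > 100
    N7: 110+60 = 170 > 130
Round 3 — N13, N7 snap.
  N13 sheds 110 kN: no online neighbours, lost.
  N7 sheds 170 kN to N29: 170 each.
    N29: 60+170 = 230 > 110
Round 4 — N29 snaps.
  N29 sheds 230 kN to N17: 230 each.
    N17: 110+230 = 340 > 140
Round 5 — N17 snaps.
  N17 sheds 340 kN: no online neighbours, lost.
No further breaks.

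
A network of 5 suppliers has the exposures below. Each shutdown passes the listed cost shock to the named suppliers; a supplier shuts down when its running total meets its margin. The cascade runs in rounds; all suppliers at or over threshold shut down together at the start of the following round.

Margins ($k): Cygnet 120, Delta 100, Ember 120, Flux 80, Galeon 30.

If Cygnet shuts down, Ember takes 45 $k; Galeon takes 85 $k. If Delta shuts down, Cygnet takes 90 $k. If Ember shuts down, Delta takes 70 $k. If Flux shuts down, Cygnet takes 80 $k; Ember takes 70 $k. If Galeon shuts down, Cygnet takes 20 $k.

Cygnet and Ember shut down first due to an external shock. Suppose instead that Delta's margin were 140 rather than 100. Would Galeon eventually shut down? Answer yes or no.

With Delta's margin at 140:
Round 1 — Cygnet, Ember shut down (initial).
  Delta: +70 → 70 < 140
  Galeon: +85 → 85 ≥ 30
Round 2 — Galeon shuts down.
No further shutdowns.

yes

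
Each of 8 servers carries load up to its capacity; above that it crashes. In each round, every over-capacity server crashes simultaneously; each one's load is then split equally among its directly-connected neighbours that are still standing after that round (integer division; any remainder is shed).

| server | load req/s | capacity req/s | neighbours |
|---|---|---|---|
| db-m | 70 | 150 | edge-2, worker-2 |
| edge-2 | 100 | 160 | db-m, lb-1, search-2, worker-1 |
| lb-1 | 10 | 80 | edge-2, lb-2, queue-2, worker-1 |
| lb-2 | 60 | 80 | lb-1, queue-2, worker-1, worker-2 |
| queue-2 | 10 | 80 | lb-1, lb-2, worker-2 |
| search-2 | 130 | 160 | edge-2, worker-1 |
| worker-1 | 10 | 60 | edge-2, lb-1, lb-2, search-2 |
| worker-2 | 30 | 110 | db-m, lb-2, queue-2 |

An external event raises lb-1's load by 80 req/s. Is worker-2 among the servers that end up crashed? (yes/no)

Round 1 — lb-1 at 90 > 80. lb-1 crashes.
  lb-1 sheds 90 req/s to edge-2, lb-2, queue-2, worker-1: 22 each (2 lost).
    edge-2: 100+22 = 122 ≤ 160
    lb-2: 60+22 = 82 > 80
    queue-2: 10+22 = 32 ≤ 80
    worker-1: 10+22 = 32 ≤ 60
Round 2 — lb-2 crashes.
  lb-2 sheds 82 req/s to queue-2, worker-1, worker-2: 27 each (1 lost).
    queue-2: 32+27 = 59 ≤ 80
    worker-1: 32+27 = 59 ≤ 60
    worker-2: 30+27 = 57 ≤ 110
No further crashes.

no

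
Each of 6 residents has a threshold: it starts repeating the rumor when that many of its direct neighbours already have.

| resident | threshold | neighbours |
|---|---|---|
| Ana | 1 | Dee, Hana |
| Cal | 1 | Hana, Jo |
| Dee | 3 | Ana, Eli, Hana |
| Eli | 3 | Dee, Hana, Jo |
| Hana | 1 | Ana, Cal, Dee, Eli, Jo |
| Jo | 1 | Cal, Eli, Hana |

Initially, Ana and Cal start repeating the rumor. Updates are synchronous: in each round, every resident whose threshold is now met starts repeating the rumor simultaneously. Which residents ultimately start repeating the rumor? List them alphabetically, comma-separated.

Round 1 — Ana, Cal start repeating the rumor (initial).
Round 2 — checking thresholds:
  Dee: 1 of 3 neighbours < 3, not yet.
  Hana: 2 of 5 neighbours ≥ 1, starts repeating the rumor.
  Jo: 1 of 3 neighbours ≥ 1, starts repeating the rumor.
Round 3 — no new spreads; cascade stops.

Ana, Cal, Hana, Jo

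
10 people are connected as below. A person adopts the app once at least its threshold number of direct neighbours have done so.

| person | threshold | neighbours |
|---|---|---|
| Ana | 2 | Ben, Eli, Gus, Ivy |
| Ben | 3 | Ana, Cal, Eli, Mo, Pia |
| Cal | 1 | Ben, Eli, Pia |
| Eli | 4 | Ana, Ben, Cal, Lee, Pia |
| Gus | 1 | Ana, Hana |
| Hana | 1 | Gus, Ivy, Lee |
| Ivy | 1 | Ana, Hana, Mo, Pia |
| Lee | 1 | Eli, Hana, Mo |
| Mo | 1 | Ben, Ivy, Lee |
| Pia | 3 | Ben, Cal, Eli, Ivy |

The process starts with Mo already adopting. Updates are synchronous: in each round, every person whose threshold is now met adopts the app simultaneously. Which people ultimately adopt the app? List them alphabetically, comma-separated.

Round 1 — Mo adopts the app (initial).
Round 2 — checking thresholds:
  Ben: 1 of 5 neighbours < 3, not yet.
  Ivy: 1 of 4 neighbours ≥ 1, adopts the app.
  Lee: 1 of 3 neighbours ≥ 1, adopts the app.
Round 3 — checking thresholds:
  Ana: 1 of 4 neighbours < 2, not yet.
  Ben: 1 of 5 neighbours < 3, not yet.
  Eli: 1 of 5 neighbours < 4, not yet.
  Hana: 2 of 3 neighbours ≥ 1, adopts the app.
  Pia: 1 of 4 neighbours < 3, not yet.
Round 4 — checking thresholds:
  Ana: 1 of 4 neighbours < 2, not yet.
  Ben: 1 of 5 neighbours < 3, not yet.
  Eli: 1 of 5 neighbours < 4, not yet.
  Gus: 1 of 2 neighbours ≥ 1, adopts the app.
  Pia: 1 of 4 neighbours < 3, not yet.
Round 5 — checking thresholds:
  Ana: 2 of 4 neighbours ≥ 2, adopts the app.
  Ben: 1 of 5 neighbours < 3, not yet.
  Eli: 1 of 5 neighbours < 4, not yet.
  Pia: 1 of 4 neighbours < 3, not yet.
Round 6 — no new adoptions; cascade stops.

Ana, Gus, Hana, Ivy, Lee, Mo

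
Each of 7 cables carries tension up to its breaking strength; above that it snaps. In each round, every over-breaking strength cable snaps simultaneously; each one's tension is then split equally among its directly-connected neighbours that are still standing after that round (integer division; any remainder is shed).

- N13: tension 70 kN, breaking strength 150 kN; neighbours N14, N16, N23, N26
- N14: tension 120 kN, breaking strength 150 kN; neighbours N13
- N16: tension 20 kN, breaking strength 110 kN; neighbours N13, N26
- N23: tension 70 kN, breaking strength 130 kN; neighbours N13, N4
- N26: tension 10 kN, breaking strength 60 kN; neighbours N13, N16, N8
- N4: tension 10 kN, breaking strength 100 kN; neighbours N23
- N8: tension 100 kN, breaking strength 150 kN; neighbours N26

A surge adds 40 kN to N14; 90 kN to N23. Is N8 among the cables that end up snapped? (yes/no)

yes

Round 1 — N14 at 160 > 150; N23 at 160 > 130. N14, N23 snap.
  N14 sheds 160 kN to N13: 160 each.
    N13: 70+160 = 230 > 150
  N23 sheds 160 kN to N13, N4: 80 each.
    N13: 230+80 = 310 > 150
    N4: 10+80 = 90 ≤ 100
Round 2 — N13 snaps.
  N13 sheds 310 kN to N16, N26: 155 each.
    N16: 20+155 = 175 > 110
    N26: 10+155 = 165 > 60
Round 3 — N16, N26 snap.
  N16 sheds 175 kN: no online neighbours, lost.
  N26 sheds 165 kN to N8: 165 each.
    N8: 100+165 = 265 > 150
Round 4 — N8 snaps.
  N8 sheds 265 kN: no online neighbours, lost.
No further breaks.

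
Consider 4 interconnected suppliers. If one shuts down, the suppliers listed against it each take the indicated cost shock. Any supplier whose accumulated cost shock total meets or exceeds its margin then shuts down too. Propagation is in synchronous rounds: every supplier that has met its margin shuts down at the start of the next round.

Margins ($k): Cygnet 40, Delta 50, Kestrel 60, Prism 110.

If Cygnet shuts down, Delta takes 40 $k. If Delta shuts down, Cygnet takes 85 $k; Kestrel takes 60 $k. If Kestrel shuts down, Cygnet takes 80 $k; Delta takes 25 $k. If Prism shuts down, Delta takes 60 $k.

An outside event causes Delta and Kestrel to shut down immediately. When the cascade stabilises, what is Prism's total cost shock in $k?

0

Round 1 — Delta, Kestrel shut down (initial).
  Cygnet: +85+80 → 165 ≥ 40
Round 2 — Cygnet shuts down.
No further shutdowns.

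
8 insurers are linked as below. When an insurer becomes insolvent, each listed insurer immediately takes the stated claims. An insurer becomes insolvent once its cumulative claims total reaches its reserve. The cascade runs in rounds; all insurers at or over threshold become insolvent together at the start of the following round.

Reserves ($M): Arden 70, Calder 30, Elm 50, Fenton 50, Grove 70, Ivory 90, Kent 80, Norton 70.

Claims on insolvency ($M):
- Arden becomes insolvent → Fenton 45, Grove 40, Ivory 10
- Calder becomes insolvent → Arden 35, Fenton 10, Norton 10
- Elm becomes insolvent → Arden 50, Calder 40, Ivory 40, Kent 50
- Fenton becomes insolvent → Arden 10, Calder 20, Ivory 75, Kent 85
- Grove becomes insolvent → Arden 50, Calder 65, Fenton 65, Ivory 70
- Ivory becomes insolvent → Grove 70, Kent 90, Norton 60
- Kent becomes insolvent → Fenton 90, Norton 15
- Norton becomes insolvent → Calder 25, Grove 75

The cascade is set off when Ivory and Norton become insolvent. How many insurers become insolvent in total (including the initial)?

Round 1 — Ivory, Norton become insolvent (initial).
  Calder: +25 → 25 < 30
  Grove: +70+75 → 145 ≥ 70
  Kent: +90 → 90 ≥ 80
Round 2 — Grove, Kent become insolvent.
  Arden: +50 → 50 < 70
  Calder: +65 → 90 ≥ 30
  Fenton: +65+90 → 155 ≥ 50
Round 3 — Calder, Fenton become insolvent.
  Arden: +35+10 → 95 ≥ 70
Round 4 — Arden becomes insolvent.
No further insolvencies.

7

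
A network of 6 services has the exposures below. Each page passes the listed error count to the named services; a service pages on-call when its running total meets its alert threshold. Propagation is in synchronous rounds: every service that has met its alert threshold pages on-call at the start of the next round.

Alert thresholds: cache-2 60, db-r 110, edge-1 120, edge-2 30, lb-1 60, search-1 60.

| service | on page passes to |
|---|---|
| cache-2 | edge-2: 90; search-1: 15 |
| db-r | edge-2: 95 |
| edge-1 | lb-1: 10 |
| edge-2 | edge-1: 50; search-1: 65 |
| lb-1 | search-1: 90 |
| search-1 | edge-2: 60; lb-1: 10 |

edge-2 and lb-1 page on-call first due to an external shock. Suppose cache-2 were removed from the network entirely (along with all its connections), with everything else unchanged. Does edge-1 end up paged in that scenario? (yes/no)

no

With cache-2 removed:
Round 1 — edge-2, lb-1 page on-call (initial).
  edge-1: +50 → 50 < 120
  search-1: +65+90 → 155 ≥ 60
Round 2 — search-1 pages on-call.
No further pages.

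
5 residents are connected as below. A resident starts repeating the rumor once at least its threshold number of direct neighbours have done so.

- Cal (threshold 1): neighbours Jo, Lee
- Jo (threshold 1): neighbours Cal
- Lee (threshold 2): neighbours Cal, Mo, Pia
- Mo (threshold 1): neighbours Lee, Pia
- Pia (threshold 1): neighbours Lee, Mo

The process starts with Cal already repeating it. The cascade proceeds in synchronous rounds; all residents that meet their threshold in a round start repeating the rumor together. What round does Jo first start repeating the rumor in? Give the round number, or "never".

Round 1 — Cal starts repeating the rumor (initial).
Round 2 — checking thresholds:
  Jo: 1 of 1 neighbours ≥ 1, starts repeating the rumor.
  Lee: 1 of 3 neighbours < 2, not yet.
Round 3 — no new spreads; cascade stops.

2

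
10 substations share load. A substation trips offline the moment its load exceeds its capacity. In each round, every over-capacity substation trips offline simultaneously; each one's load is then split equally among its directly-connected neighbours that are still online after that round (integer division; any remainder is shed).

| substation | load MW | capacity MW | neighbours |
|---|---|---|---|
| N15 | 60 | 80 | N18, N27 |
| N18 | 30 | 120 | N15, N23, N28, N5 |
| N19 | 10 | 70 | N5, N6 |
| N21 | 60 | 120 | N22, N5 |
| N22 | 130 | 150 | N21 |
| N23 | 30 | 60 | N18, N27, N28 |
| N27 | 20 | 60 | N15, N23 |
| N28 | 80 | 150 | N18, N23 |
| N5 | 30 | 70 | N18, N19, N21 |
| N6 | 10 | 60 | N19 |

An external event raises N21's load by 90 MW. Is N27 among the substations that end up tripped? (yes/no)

no

Round 1 — N21 at 150 > 120. N21 trips offline.
  N21 sheds 150 MW to N22, N5: 75 each.
    N22: 130+75 = 205 > 150
    N5: 30+75 = 105 > 70
Round 2 — N22, N5 trip offline.
  N22 sheds 205 MW: no online neighbours, lost.
  N5 sheds 105 MW to N18, N19: 52 each (1 lost).
    N18: 30+52 = 82 ≤ 120
    N19: 10+52 = 62 ≤ 70
No further trips.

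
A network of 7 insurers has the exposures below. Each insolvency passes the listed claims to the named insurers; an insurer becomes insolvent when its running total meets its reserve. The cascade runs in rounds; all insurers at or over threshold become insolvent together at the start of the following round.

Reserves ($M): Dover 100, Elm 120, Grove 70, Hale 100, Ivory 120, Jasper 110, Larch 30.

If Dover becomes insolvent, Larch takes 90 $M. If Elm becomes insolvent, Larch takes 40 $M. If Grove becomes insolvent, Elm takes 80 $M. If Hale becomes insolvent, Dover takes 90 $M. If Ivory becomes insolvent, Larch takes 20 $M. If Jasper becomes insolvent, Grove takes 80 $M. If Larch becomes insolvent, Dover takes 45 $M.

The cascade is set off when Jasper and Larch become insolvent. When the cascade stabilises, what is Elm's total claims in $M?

Round 1 — Jasper, Larch become insolvent (initial).
  Dover: +45 → 45 < 100
  Grove: +80 → 80 ≥ 70
Round 2 — Grove becomes insolvent.
  Elm: +80 → 80 < 120
No further insolvencies.

80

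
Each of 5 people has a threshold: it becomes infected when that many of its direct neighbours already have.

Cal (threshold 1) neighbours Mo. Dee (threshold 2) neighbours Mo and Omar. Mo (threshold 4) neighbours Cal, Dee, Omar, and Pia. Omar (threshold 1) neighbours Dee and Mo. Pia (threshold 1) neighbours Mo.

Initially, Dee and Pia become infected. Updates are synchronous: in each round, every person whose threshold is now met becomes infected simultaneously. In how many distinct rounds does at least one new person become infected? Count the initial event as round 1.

2

Round 1 — Dee, Pia become infected (initial).
Round 2 — checking thresholds:
  Mo: 2 of 4 neighbours < 4, holds.
  Omar: 1 of 2 neighbours ≥ 1, becomes infected.
Round 3 — no new infections; cascade stops.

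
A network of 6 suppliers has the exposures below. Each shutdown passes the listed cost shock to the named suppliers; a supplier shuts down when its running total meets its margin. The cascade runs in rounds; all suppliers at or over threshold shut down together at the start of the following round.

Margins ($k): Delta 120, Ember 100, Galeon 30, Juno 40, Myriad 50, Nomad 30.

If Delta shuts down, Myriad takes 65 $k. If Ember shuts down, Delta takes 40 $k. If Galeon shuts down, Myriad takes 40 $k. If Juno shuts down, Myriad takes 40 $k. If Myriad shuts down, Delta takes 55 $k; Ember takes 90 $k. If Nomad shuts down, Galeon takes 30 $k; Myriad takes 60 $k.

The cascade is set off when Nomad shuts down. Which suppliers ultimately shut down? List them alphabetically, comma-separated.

Galeon, Myriad, Nomad

Round 1 — Nomad shuts down (initial).
  Galeon: +30 → 30 ≥ 30
  Myriad: +60 → 60 ≥ 50
Round 2 — Galeon, Myriad shut down.
  Delta: +55 → 55 < 120
  Ember: +90 → 90 < 100
No further shutdowns.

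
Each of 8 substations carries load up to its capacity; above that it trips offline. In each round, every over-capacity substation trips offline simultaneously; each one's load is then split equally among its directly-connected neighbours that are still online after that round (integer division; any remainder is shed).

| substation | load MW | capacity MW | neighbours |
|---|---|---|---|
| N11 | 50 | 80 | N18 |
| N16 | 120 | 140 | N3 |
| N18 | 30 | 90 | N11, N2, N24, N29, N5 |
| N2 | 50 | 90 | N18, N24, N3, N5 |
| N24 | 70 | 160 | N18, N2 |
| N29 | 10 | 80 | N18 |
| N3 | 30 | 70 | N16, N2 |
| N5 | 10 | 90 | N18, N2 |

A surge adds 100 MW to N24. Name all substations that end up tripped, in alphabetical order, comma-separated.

N11, N16, N18, N2, N24, N3, N5

Round 1 — N24 at 170 > 160. N24 trips offline.
  N24 sheds 170 MW to N18, N2: 85 each.
    N18: 30+85 = 115 > 90
    N2: 50+85 = 135 > 90
Round 2 — N18, N2 trip offline.
  N18 sheds 115 MW to N11, N29, N5: 38 each (1 lost).
    N11: 50+38 = 88 > 80
    N29: 10+38 = 48 ≤ 80
    N5: 10+38 = 48 ≤ 90
  N2 sheds 135 MW to N3, N5: 67 each (1 lost).
    N3: 30+67 = 97 > 70
    N5: 48+67 = 115 > 90
Round 3 — N11, N3, N5 trip offline.
  N11 sheds 88 MW: no online neighbours, lost.
  N3 sheds 97 MW to N16: 97 each.
    N16: 120+97 = 217 > 140
  N5 sheds 115 MW: no online neighbours, lost.
Round 4 — N16 trips offline.
  N16 sheds 217 MW: no online neighbours, lost.
No further trips.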